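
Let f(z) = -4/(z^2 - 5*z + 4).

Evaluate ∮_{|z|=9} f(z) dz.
By the residue theorem, ∮_C f(z) dz = 2πi · (sum of the residues of f at the poles inside |z| = 9).

The denominator factors as (z - 4)*(z - 1), so the singularities of f are simple poles at z = 4, z = 1.
  |4|² = 16 < 81 = 9², so this pole is inside the contour.
  |1|² = 1 < 81 = 9², so this pole is inside the contour.

With P(z) = -4 and Q(z) = z^2 - 5*z + 4, each pole is simple, so Res(f, z₀) = P(z₀)/Q'(z₀) with Q'(z) = 2*z - 5.
  Res(f, 4) = P(4)/Q'(4) = (-4)/(3) = -4/3
  Res(f, 1) = P(1)/Q'(1) = (-4)/(-3) = 4/3

Sum of residues inside C: 0
∮_C f(z) dz = 2πi · (0) = 0

Final answer: 0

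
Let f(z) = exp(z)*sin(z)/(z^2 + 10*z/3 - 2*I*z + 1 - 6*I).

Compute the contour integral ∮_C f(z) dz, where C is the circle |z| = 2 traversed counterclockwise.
0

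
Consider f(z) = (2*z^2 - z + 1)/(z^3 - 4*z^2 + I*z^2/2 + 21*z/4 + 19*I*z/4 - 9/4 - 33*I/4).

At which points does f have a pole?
The singularities of f are the zeros of the denominator. Factoring,
  z^3 - 4*z^2 + I*z^2/2 + 21*z/4 + 19*I*z/4 - 9/4 - 33*I/4 = (z - 3 + 2*I)*(z - 3/2)*(z + 1/2 - 3*I/2)
so the candidates are z = 3 - 2*I, z = 3/2, z = -1/2 + 3*I/2.

Check the numerator P(z) = 2*z^2 - z + 1 at each one:
  P(3 - 2*I) = 8 - 22*I ≠ 0, so z = 3 - 2*I is a (simple) pole.
  P(3/2) = 4 ≠ 0, so z = 3/2 is a (simple) pole.
  P(-1/2 + 3*I/2) = -5/2 - 9*I/2 ≠ 0, so z = -1/2 + 3*I/2 is a (simple) pole.

Poles of f: {-1/2 + 3*I/2, 3/2, 3 - 2*I}

Final answer: {-1/2 + 3*I/2, 3/2, 3 - 2*I}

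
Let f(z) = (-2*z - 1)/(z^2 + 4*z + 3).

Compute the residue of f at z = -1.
1/2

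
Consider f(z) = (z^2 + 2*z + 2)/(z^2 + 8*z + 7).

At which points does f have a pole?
The singularities of f are the zeros of the denominator. Factoring,
  z^2 + 8*z + 7 = (z + 1)*(z + 7)
so the candidates are z = -1, z = -7.

Check the numerator P(z) = z^2 + 2*z + 2 at each one:
  P(-1) = 1 ≠ 0, so z = -1 is a (simple) pole.
  P(-7) = 37 ≠ 0, so z = -7 is a (simple) pole.

Poles of f: {-7, -1}

Final answer: {-7, -1}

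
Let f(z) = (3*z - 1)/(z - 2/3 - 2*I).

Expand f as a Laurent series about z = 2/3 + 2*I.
(1 + 6*I)/(z - 2/3 - 2*I) + 3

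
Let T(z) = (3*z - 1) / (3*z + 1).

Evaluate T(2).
Substitute z = 2:
  numerator:   3*(2) - 1 = 5
  denominator: 3*(2) + 1 = 7
T(2) = (5)/(7) = 5/7

Final answer: 5/7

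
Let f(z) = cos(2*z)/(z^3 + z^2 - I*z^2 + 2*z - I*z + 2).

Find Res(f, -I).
(-1/6 + I/6)*cosh(2)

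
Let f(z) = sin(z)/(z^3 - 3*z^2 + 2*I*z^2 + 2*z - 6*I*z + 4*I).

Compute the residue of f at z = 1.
Write f(z) = P(z)/Q(z) with P(z) = sin(z) and Q(z) = z^3 - 3*z^2 + 2*I*z^2 + 2*z - 6*I*z + 4*I.
The denominator factors as Q(z) = (z + 2*I)*(z - 1)*(z - 2), so z = 1 is a simple zero of Q and P is analytic there; z = 1 is therefore a simple pole and
  Res(f, z₀) = P(z₀)/Q'(z₀).

Q'(z) = 3*z^2 - 6*z + 4*I*z + 2 - 6*I, so Q'(1) = -1 - 2*I.
P(1) = sin(1).

Res(f, 1) = (sin(1))/(-1 - 2*I) = (-1/5 + 2*I/5)*sin(1)

Final answer: (-1/5 + 2*I/5)*sin(1)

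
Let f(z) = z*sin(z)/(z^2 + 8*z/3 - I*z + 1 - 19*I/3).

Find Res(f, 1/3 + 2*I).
Write f(z) = P(z)/Q(z) with P(z) = z*sin(z) and Q(z) = z^2 + 8*z/3 - I*z + 1 - 19*I/3.
The denominator factors as Q(z) = (z + 3 + I)*(z - 1/3 - 2*I), so z = 1/3 + 2*I is a simple zero of Q and P is analytic there; z = 1/3 + 2*I is therefore a simple pole and
  Res(f, z₀) = P(z₀)/Q'(z₀).

Q'(z) = 2*z + 8/3 - I, so Q'(1/3 + 2*I) = 10/3 + 3*I.
P(1/3 + 2*I) = (1/3 + 2*I)*sin(1/3 + 2*I).

Res(f, 1/3 + 2*I) = ((1/3 + 2*I)*sin(1/3 + 2*I))/(10/3 + 3*I) = (64/181 + 51*I/181)*sin(1/3 + 2*I)

Final answer: (64/181 + 51*I/181)*sin(1/3 + 2*I)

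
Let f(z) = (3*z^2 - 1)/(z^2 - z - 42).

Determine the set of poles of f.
The singularities of f are the zeros of the denominator. Factoring,
  z^2 - z - 42 = (z - 7)*(z + 6)
so the candidates are z = 7, z = -6.

Check the numerator P(z) = 3*z^2 - 1 at each one:
  P(7) = 146 ≠ 0, so z = 7 is a (simple) pole.
  P(-6) = 107 ≠ 0, so z = -6 is a (simple) pole.

Poles of f: {-6, 7}

Final answer: {-6, 7}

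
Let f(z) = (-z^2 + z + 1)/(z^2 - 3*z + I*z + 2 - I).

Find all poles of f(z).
The singularities of f are the zeros of the denominator. Factoring,
  z^2 - 3*z + I*z + 2 - I = (z - 2 + I)*(z - 1)
so the candidates are z = 2 - I, z = 1.

Check the numerator P(z) = -z^2 + z + 1 at each one:
  P(2 - I) = 3*I ≠ 0, so z = 2 - I is a (simple) pole.
  P(1) = 1 ≠ 0, so z = 1 is a (simple) pole.

Poles of f: {1, 2 - I}

Final answer: {1, 2 - I}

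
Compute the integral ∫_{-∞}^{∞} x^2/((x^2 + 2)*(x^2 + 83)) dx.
Let f(z) = z^2/((z^2 + 2)*(z^2 + 83)). The denominator has no real zeros and deg Q - deg P = 2 ≥ 2, so the integral of f over the upper semicircle |z| = R tends to 0 as R → ∞. Closing the contour in the upper half-plane,
  ∫_{-∞}^{∞} f(x) dx = 2πi · Σ Res(f, z_k)  over the poles with Im z_k > 0.

Zeros of the denominator: z^2 + 83 = 0 gives z = ±sqrt(83)*I; z^2 + 2 = 0 gives z = ±sqrt(2)*I.
Upper half-plane: z = sqrt(2)*I, z = sqrt(83)*I (simple).

Each pole is a simple zero of Q(z) = z^4 + 85*z^2 + 166, so Res(f, z₀) = P(z₀)/Q'(z₀) with P(z) = z^2, Q'(z) = 4*z^3 + 170*z:
  Res(f, sqrt(2)*I) = (-2)/(162*sqrt(2)*I) = sqrt(2)*I/162
  Res(f, sqrt(83)*I) = (-83)/(-162*sqrt(83)*I) = -sqrt(83)*I/162

Sum of residues: I*(-sqrt(83) + sqrt(2))/162
∫_{-∞}^{∞} f(x) dx = 2πi · (I*(-sqrt(83) + sqrt(2))/162) = pi*(-sqrt(2) + sqrt(83))/81

Final answer: pi*(-sqrt(2) + sqrt(83))/81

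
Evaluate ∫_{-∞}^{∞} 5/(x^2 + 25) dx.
Let f(z) = 5/(z^2 + 25). The denominator has no real zeros and deg Q - deg P = 2 ≥ 2, so the integral of f over the upper semicircle |z| = R tends to 0 as R → ∞. Closing the contour in the upper half-plane,
  ∫_{-∞}^{∞} f(x) dx = 2πi · Σ Res(f, z_k)  over the poles with Im z_k > 0.

Zeros of the denominator: z^2 + 25 = 0 gives z = ±5*I.
Upper half-plane: z = 5*I (simple).

Each pole is a simple zero of Q(z) = z^2 + 25, so Res(f, z₀) = P(z₀)/Q'(z₀) with P(z) = 5, Q'(z) = 2*z:
  Res(f, 5*I) = (5)/(10*I) = -I/2

∫_{-∞}^{∞} f(x) dx = 2πi · (-I/2) = pi

Final answer: pi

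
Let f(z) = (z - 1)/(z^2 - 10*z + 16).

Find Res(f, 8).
7/6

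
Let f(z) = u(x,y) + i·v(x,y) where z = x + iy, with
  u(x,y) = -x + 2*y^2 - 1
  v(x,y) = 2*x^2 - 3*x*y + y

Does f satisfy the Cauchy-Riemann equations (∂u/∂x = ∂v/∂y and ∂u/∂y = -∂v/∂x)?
∂u/∂x = -1
∂v/∂y = 1 - 3*x
∂u/∂y = 4*y
∂v/∂x = 4*x - 3*y
∂u/∂x ≠ ∂v/∂y and ∂u/∂y ≠ -∂v/∂x; the Cauchy-Riemann equations are not satisfied, so f is not analytic.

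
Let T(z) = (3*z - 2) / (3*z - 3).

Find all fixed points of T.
T(z) = z means 3*z - 2 = z*(3*z - 3), i.e.
  3*z^2 - 6*z + 2 = 0.
Discriminant: (-6)^2 - 4*(3)*(2) = 12, so the roots are real.
  z = (6 ± sqrt(12))/(2*(3))
Fixed points: {1 - sqrt(3)/3, sqrt(3)/3 + 1}

Final answer: {1 - sqrt(3)/3, sqrt(3)/3 + 1}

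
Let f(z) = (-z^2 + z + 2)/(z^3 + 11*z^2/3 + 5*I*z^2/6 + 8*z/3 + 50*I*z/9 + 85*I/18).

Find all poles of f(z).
The singularities of f are the zeros of the denominator. Factoring,
  z^3 + 11*z^2/3 + 5*I*z^2/6 + 8*z/3 + 50*I*z/9 + 85*I/18 = (z + 1)*(z + 3 - 2*I/3)*(z - 1/3 + 3*I/2)
so the candidates are z = -1, z = -3 + 2*I/3, z = 1/3 - 3*I/2.

Check the numerator P(z) = -z^2 + z + 2 at each one:
  P(-1) = 0, so the factor (z + 1) cancels and z = -1 is only a removable singularity, not a pole.
  P(-3 + 2*I/3) = -86/9 + 14*I/3 ≠ 0, so z = -3 + 2*I/3 is a (simple) pole.
  P(1/3 - 3*I/2) = 161/36 - I/2 ≠ 0, so z = 1/3 - 3*I/2 is a (simple) pole.

Poles of f: {-3 + 2*I/3, 1/3 - 3*I/2}

Final answer: {-3 + 2*I/3, 1/3 - 3*I/2}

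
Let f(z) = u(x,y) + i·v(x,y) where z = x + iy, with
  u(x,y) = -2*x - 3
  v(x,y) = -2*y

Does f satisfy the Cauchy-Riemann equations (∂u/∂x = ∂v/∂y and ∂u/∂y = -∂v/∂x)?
∂u/∂x = -2
∂v/∂y = -2
∂u/∂y = 0
∂v/∂x = 0
∂u/∂x = ∂v/∂y and ∂u/∂y = -∂v/∂x hold identically; f is analytic.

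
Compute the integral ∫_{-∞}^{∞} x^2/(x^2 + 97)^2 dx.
Let f(z) = z^2/(z^2 + 97)^2. The denominator has no real zeros and deg Q - deg P = 2 ≥ 2, so the integral of f over the upper semicircle |z| = R tends to 0 as R → ∞. Closing the contour in the upper half-plane,
  ∫_{-∞}^{∞} f(x) dx = 2πi · Σ Res(f, z_k)  over the poles with Im z_k > 0.

Zeros of the denominator: z^2 + 97 = 0 gives z = ±sqrt(97)*I.
Upper half-plane: z = sqrt(97)*I (a pole of order 2).

Write f(z) = g(z)/(z - sqrt(97)*I)^2 with g(z) = z^2/(z + sqrt(97)*I)^2. For a double pole, Res(f, z₀) = g'(z₀):
  g'(z) = 2*sqrt(97)*I*z/(z + sqrt(97)*I)^3
  Res(f, sqrt(97)*I) = g'(sqrt(97)*I) = -sqrt(97)*I/388

∫_{-∞}^{∞} f(x) dx = 2πi · (-sqrt(97)*I/388) = sqrt(97)*pi/194

Final answer: sqrt(97)*pi/194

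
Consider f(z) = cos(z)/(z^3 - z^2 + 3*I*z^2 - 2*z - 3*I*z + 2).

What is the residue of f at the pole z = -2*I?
Write f(z) = P(z)/Q(z) with P(z) = cos(z) and Q(z) = z^3 - z^2 + 3*I*z^2 - 2*z - 3*I*z + 2.
The denominator factors as Q(z) = (z + 2*I)*(z + I)*(z - 1), so z = -2*I is a simple zero of Q and P is analytic there; z = -2*I is therefore a simple pole and
  Res(f, z₀) = P(z₀)/Q'(z₀).

Q'(z) = 3*z^2 - 2*z + 6*I*z - 2 - 3*I, so Q'(-2*I) = -2 + I.
P(-2*I) = cosh(2).

Res(f, -2*I) = (cosh(2))/(-2 + I) = (-2/5 - I/5)*cosh(2)

Final answer: (-2/5 - I/5)*cosh(2)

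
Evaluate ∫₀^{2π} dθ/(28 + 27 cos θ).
2*sqrt(55)*pi/55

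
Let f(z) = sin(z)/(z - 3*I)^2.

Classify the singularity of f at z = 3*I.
pole of order 2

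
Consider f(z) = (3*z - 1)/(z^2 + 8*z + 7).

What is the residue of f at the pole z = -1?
Write f(z) = P(z)/Q(z) with P(z) = 3*z - 1 and Q(z) = z^2 + 8*z + 7.
The denominator factors as Q(z) = (z + 1)*(z + 7), so z = -1 is a simple zero of Q and P is analytic there; z = -1 is therefore a simple pole and
  Res(f, z₀) = P(z₀)/Q'(z₀).

Q'(z) = 2*z + 8, so Q'(-1) = 6.
P(-1) = -4.

Res(f, -1) = (-4)/(6) = -2/3

Final answer: -2/3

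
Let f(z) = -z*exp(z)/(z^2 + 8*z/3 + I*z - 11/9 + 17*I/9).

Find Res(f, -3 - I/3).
Write f(z) = P(z)/Q(z) with P(z) = -z*exp(z) and Q(z) = z^2 + 8*z/3 + I*z - 11/9 + 17*I/9.
The denominator factors as Q(z) = (z + 3 + I/3)*(z - 1/3 + 2*I/3), so z = -3 - I/3 is a simple zero of Q and P is analytic there; z = -3 - I/3 is therefore a simple pole and
  Res(f, z₀) = P(z₀)/Q'(z₀).

Q'(z) = 2*z + 8/3 + I, so Q'(-3 - I/3) = -10/3 + I/3.
P(-3 - I/3) = (3 + I/3)*exp(-3 - I/3).

Res(f, -3 - I/3) = ((3 + I/3)*exp(-3 - I/3))/(-10/3 + I/3) = (-89/101 - 19*I/101)*exp(-3 - I/3)

Final answer: (-89/101 - 19*I/101)*exp(-3 - I/3)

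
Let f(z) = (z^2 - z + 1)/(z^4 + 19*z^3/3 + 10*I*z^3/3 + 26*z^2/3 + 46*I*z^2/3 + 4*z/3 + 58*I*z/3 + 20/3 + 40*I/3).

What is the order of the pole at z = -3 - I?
2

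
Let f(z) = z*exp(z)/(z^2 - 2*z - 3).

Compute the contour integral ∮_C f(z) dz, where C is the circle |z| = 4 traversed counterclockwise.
I*pi*exp(-1)/2 + 3*I*pi*exp(3)/2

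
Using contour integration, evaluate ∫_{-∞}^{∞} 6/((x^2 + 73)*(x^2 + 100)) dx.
Let f(z) = 6/((z^2 + 73)*(z^2 + 100)). The denominator has no real zeros and deg Q - deg P = 4 ≥ 2, so the integral of f over the upper semicircle |z| = R tends to 0 as R → ∞. Closing the contour in the upper half-plane,
  ∫_{-∞}^{∞} f(x) dx = 2πi · Σ Res(f, z_k)  over the poles with Im z_k > 0.

Zeros of the denominator: z^2 + 100 = 0 gives z = ±10*I; z^2 + 73 = 0 gives z = ±sqrt(73)*I.
Upper half-plane: z = 10*I, z = sqrt(73)*I (simple).

Each pole is a simple zero of Q(z) = z^4 + 173*z^2 + 7300, so Res(f, z₀) = P(z₀)/Q'(z₀) with P(z) = 6, Q'(z) = 4*z^3 + 346*z:
  Res(f, 10*I) = (6)/(-540*I) = I/90
  Res(f, sqrt(73)*I) = (6)/(54*sqrt(73)*I) = -sqrt(73)*I/657

Sum of residues: I*(73 - 10*sqrt(73))/6570
∫_{-∞}^{∞} f(x) dx = 2πi · (I*(73 - 10*sqrt(73))/6570) = pi*(-73 + 10*sqrt(73))/3285

Final answer: pi*(-73 + 10*sqrt(73))/3285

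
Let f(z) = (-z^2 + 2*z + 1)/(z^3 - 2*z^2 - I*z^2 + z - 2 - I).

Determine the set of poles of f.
{-I, I, 2 + I}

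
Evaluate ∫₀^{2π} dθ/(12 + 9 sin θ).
Call the integral J. The integrand is 2π-periodic and we integrate over a full period, so shifting θ does not change the value (θ → θ + π/2 turns sin θ into cos θ). Hence
  J = ∫₀^{2π} dθ/(12 + 9 cos θ).
Put z = e^{iθ}: then cos θ = (z + 1/z)/2, dθ = dz/(iz), and z runs once counterclockwise around |z| = 1:
  J = ∮_{|z|=1} 1/(12 + 9*(z + 1/z)/2) · dz/(iz) = (2/i) ∮_{|z|=1} dz/(9*z^2 + 24*z + 9).
The roots of 9*z^2 + 24*z + 9 are z = (-12 ± sqrt(12^2 - 9^2))/9, with sqrt(63) = 3*sqrt(7); their product is 1, so only z₊ = -4/3 + sqrt(7)/3 lies inside the unit circle (z₋ = -4/3 - sqrt(7)/3 lies outside).
z₊ is a simple zero of q(z) = 9*z^2 + 24*z + 9, so Res(1/q, z₊) = 1/q'(z₊) with q'(z) = 18*z + 24; and q'(z₊) = 9*(z₊ - z₋) = 6*sqrt(7).
Therefore J = (2/i) · 2πi · 1/(6*sqrt(7)) = 2*pi/(3*sqrt(7)) = 2*sqrt(7)*pi/21

Final answer: 2*sqrt(7)*pi/21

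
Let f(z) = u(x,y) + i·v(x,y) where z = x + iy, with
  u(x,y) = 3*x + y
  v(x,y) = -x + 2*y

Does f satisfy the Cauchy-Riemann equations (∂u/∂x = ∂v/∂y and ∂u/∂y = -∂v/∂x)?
∂u/∂x = 3
∂v/∂y = 2
∂u/∂y = 1
∂v/∂x = -1
∂u/∂x ≠ ∂v/∂y; the Cauchy-Riemann equations are not satisfied, so f is not analytic.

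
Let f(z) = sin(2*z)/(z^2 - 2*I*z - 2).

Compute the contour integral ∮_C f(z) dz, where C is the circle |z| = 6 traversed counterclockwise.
By the residue theorem, ∮_C f(z) dz = 2πi · (sum of the residues of f at the poles inside |z| = 6).

The denominator factors as (z - 1 - I)*(z + 1 - I), so the singularities of f are simple poles at z = 1 + I, z = -1 + I.
  |1 + I|² = 2 < 36 = 6², so this pole is inside the contour.
  |-1 + I|² = 2 < 36 = 6², so this pole is inside the contour.

With P(z) = sin(2*z) and Q(z) = z^2 - 2*I*z - 2, each pole is simple, so Res(f, z₀) = P(z₀)/Q'(z₀) with Q'(z) = 2*z - 2*I.
  Res(f, 1 + I) = P(1 + I)/Q'(1 + I) = (sin(2 + 2*I))/(2) = sin(2 + 2*I)/2
  Res(f, -1 + I) = P(-1 + I)/Q'(-1 + I) = (-sin(2 - 2*I))/(-2) = sin(2 - 2*I)/2

Sum of residues inside C: sin(2 + 2*I)/2 + sin(2 - 2*I)/2
∮_C f(z) dz = 2πi · (sin(2 + 2*I)/2 + sin(2 - 2*I)/2) = I*pi*sin(2 - 2*I) + I*pi*sin(2 + 2*I)

Final answer: I*pi*sin(2 - 2*I) + I*pi*sin(2 + 2*I)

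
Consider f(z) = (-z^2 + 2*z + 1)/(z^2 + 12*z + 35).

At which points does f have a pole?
{-7, -5}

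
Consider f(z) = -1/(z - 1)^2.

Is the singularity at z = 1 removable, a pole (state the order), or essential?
Write f(z) = g(z)/(z - 1)^2 with g(z) = -1.
g is entire and g(1) = -1 ≠ 0, so no factor of (z - 1) cancels: the Laurent expansion of f about z = 1 starts at the power -2, i.e. lim_{z→z₀} (z - z₀)^2 f(z) = -1 is finite and nonzero.
So z = 1 is a pole of order 2.

Final answer: pole of order 2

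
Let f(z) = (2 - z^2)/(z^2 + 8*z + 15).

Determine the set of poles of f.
The singularities of f are the zeros of the denominator. Factoring,
  z^2 + 8*z + 15 = (z + 5)*(z + 3)
so the candidates are z = -5, z = -3.

Check the numerator P(z) = 2 - z^2 at each one:
  P(-5) = -23 ≠ 0, so z = -5 is a (simple) pole.
  P(-3) = -7 ≠ 0, so z = -3 is a (simple) pole.

Poles of f: {-5, -3}

Final answer: {-5, -3}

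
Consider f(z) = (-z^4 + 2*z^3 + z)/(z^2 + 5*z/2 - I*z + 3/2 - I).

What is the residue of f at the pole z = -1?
-8/5 - 16*I/5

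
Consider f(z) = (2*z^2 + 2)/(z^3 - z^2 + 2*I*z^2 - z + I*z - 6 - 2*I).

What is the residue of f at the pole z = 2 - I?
Write f(z) = P(z)/Q(z) with P(z) = 2*z^2 + 2 and Q(z) = z^3 - z^2 + 2*I*z^2 - z + I*z - 6 - 2*I.
The denominator factors as Q(z) = (z + 1 - I)*(z + 2*I)*(z - 2 + I), so z = 2 - I is a simple zero of Q and P is analytic there; z = 2 - I is therefore a simple pole and
  Res(f, z₀) = P(z₀)/Q'(z₀).

Q'(z) = 3*z^2 - 2*z + 4*I*z - 1 + I, so Q'(2 - I) = 8 - I.
P(2 - I) = 8 - 8*I.

Res(f, 2 - I) = (8 - 8*I)/(8 - I) = 72/65 - 56*I/65

Final answer: 72/65 - 56*I/65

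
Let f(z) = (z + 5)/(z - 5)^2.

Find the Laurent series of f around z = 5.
Put w = z - (5), i.e. z = w + 5. The denominator is w^2, so it suffices to rewrite the numerator in powers of w.

P(z) = z + 5
P(w + 5) = 10 + w

Dividing each term by w^2:
  f = 10/w^2 + 1/w

Substituting back w = z - 5:
  f(z) = 10/(z - 5)^2 + 1/(z - 5)

The series is finite because the numerator is a polynomial; the negative powers form the principal part, and the coefficient of 1/(z - 5) gives Res(f, 5) = 1.

Final answer: 10/(z - 5)^2 + 1/(z - 5)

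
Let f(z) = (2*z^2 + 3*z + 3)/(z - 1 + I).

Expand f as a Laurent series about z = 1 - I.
Put w = z - (1 - I), i.e. z = w + 1 - I. The denominator is w, so it suffices to rewrite the numerator in powers of w.

P(z) = 2*z^2 + 3*z + 3
P(w + 1 - I) = 6 - 7*I + (7 - 4*I)*w + 2*w^2

Dividing each term by w:
  f = (6 - 7*I)/w + 7 - 4*I + 2*w

Substituting back w = z - 1 + I:
  f(z) = (6 - 7*I)/(z - 1 + I) + 7 - 4*I + 2*(z - 1 + I)

The series is finite because the numerator is a polynomial; the negative powers form the principal part, and the coefficient of 1/(z - 1 + I) gives Res(f, 1 - I) = 6 - 7*I.

Final answer: (6 - 7*I)/(z - 1 + I) + 7 - 4*I + 2*(z - 1 + I)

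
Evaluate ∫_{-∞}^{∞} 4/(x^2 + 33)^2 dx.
Let f(z) = 4/(z^2 + 33)^2. The denominator has no real zeros and deg Q - deg P = 4 ≥ 2, so the integral of f over the upper semicircle |z| = R tends to 0 as R → ∞. Closing the contour in the upper half-plane,
  ∫_{-∞}^{∞} f(x) dx = 2πi · Σ Res(f, z_k)  over the poles with Im z_k > 0.

Zeros of the denominator: z^2 + 33 = 0 gives z = ±sqrt(33)*I.
Upper half-plane: z = sqrt(33)*I (a pole of order 2).

Write f(z) = g(z)/(z - sqrt(33)*I)^2 with g(z) = 4/(z + sqrt(33)*I)^2. For a double pole, Res(f, z₀) = g'(z₀):
  g'(z) = -8/(z + sqrt(33)*I)^3
  Res(f, sqrt(33)*I) = g'(sqrt(33)*I) = -sqrt(33)*I/1089

∫_{-∞}^{∞} f(x) dx = 2πi · (-sqrt(33)*I/1089) = 2*sqrt(33)*pi/1089

Final answer: 2*sqrt(33)*pi/1089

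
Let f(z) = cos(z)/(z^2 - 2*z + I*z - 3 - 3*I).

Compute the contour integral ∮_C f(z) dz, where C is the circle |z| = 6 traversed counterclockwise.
By the residue theorem, ∮_C f(z) dz = 2πi · (sum of the residues of f at the poles inside |z| = 6).

The denominator factors as (z + 1 + I)*(z - 3), so the singularities of f are simple poles at z = -1 - I, z = 3.
  |-1 - I|² = 2 < 36 = 6², so this pole is inside the contour.
  |3|² = 9 < 36 = 6², so this pole is inside the contour.

With P(z) = cos(z) and Q(z) = z^2 - 2*z + I*z - 3 - 3*I, each pole is simple, so Res(f, z₀) = P(z₀)/Q'(z₀) with Q'(z) = 2*z - 2 + I.
  Res(f, -1 - I) = P(-1 - I)/Q'(-1 - I) = (cos(1 + I))/(-4 - I) = (-4/17 + I/17)*cos(1 + I)
  Res(f, 3) = P(3)/Q'(3) = (cos(3))/(4 + I) = (4/17 - I/17)*cos(3)

Sum of residues inside C: (4/17 - I/17)*cos(3) + (-4/17 + I/17)*cos(1 + I)
∮_C f(z) dz = 2πi · ((4/17 - I/17)*cos(3) + (-4/17 + I/17)*cos(1 + I)) = pi*(2/17 + 8*I/17)*cos(3) + pi*(-2/17 - 8*I/17)*cos(1 + I)

Final answer: pi*(2/17 + 8*I/17)*cos(3) + pi*(-2/17 - 8*I/17)*cos(1 + I)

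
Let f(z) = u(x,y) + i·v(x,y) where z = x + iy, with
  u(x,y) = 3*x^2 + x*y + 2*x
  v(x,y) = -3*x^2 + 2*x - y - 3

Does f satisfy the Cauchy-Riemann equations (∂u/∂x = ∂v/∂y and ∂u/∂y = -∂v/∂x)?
∂u/∂x = 6*x + y + 2
∂v/∂y = -1
∂u/∂y = x
∂v/∂x = 2 - 6*x
∂u/∂x ≠ ∂v/∂y and ∂u/∂y ≠ -∂v/∂x; the Cauchy-Riemann equations are not satisfied, so f is not analytic.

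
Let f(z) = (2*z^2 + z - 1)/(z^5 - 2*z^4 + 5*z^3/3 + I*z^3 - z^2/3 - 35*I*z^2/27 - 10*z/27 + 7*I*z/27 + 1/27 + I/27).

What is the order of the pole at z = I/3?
3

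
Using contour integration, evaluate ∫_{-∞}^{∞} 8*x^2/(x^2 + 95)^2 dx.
4*sqrt(95)*pi/95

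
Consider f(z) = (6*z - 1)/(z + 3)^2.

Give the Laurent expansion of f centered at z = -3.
-19/(z + 3)^2 + 6/(z + 3)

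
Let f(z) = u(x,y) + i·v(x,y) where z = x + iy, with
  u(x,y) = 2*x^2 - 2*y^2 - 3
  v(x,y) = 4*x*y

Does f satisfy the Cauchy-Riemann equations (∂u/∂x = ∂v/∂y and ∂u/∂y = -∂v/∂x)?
∂u/∂x = 4*x
∂v/∂y = 4*x
∂u/∂y = -4*y
∂v/∂x = 4*y
∂u/∂x = ∂v/∂y and ∂u/∂y = -∂v/∂x hold identically; f is analytic.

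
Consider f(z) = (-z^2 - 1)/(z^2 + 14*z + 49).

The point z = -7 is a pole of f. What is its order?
Factor the denominator:
  z^2 + 14*z + 49 = (z + 7)^2

The numerator P(z) = -z^2 - 1 has P(-7) = -50 ≠ 0, so no factor of (z + 7) cancels.
Near z = -7 we can therefore write f(z) = g(z)/(z + 7)^2 with g analytic at -7 and g(-7) ≠ 0 (g is just the numerator).

Hence z = -7 is a pole of order 2.

Final answer: 2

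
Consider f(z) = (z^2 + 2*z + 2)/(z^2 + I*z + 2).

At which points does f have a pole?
{-2*I, I}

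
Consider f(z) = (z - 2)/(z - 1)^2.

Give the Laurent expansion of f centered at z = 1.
-1/(z - 1)^2 + 1/(z - 1)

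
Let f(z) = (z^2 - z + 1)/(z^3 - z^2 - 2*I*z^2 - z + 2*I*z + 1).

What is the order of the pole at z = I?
Factor the denominator:
  z^3 - z^2 - 2*I*z^2 - z + 2*I*z + 1 = (z - I)^2*(z - 1)

The numerator P(z) = z^2 - z + 1 has P(I) = -I ≠ 0, so no factor of (z - I) cancels.
Near z = I we can therefore write f(z) = g(z)/(z - I)^2 with g analytic at I and g(I) ≠ 0 (g is the numerator divided by the remaining denominator factors).

Hence z = I is a pole of order 2.

Final answer: 2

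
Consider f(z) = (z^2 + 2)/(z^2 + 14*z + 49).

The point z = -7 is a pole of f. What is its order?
2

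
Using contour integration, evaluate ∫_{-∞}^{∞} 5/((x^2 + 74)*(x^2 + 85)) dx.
Let f(z) = 5/((z^2 + 74)*(z^2 + 85)). The denominator has no real zeros and deg Q - deg P = 4 ≥ 2, so the integral of f over the upper semicircle |z| = R tends to 0 as R → ∞. Closing the contour in the upper half-plane,
  ∫_{-∞}^{∞} f(x) dx = 2πi · Σ Res(f, z_k)  over the poles with Im z_k > 0.

Zeros of the denominator: z^2 + 74 = 0 gives z = ±sqrt(74)*I; z^2 + 85 = 0 gives z = ±sqrt(85)*I.
Upper half-plane: z = sqrt(74)*I, z = sqrt(85)*I (simple).

Each pole is a simple zero of Q(z) = z^4 + 159*z^2 + 6290, so Res(f, z₀) = P(z₀)/Q'(z₀) with P(z) = 5, Q'(z) = 4*z^3 + 318*z:
  Res(f, sqrt(74)*I) = (5)/(22*sqrt(74)*I) = -5*sqrt(74)*I/1628
  Res(f, sqrt(85)*I) = (5)/(-22*sqrt(85)*I) = sqrt(85)*I/374

Sum of residues: I*(-85*sqrt(74) + 74*sqrt(85))/27676
∫_{-∞}^{∞} f(x) dx = 2πi · (I*(-85*sqrt(74) + 74*sqrt(85))/27676) = pi*(-74*sqrt(85) + 85*sqrt(74))/13838

Final answer: pi*(-74*sqrt(85) + 85*sqrt(74))/13838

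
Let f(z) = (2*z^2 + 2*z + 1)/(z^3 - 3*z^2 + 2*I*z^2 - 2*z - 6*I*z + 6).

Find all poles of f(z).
The singularities of f are the zeros of the denominator. Factoring,
  z^3 - 3*z^2 + 2*I*z^2 - 2*z - 6*I*z + 6 = (z + 1 + I)*(z - 1 + I)*(z - 3)
so the candidates are z = -1 - I, z = 1 - I, z = 3.

Check the numerator P(z) = 2*z^2 + 2*z + 1 at each one:
  P(-1 - I) = -1 + 2*I ≠ 0, so z = -1 - I is a (simple) pole.
  P(1 - I) = 3 - 6*I ≠ 0, so z = 1 - I is a (simple) pole.
  P(3) = 25 ≠ 0, so z = 3 is a (simple) pole.

Poles of f: {-1 - I, 1 - I, 3}

Final answer: {-1 - I, 1 - I, 3}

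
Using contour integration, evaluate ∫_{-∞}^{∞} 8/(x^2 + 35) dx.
Let f(z) = 8/(z^2 + 35). The denominator has no real zeros and deg Q - deg P = 2 ≥ 2, so the integral of f over the upper semicircle |z| = R tends to 0 as R → ∞. Closing the contour in the upper half-plane,
  ∫_{-∞}^{∞} f(x) dx = 2πi · Σ Res(f, z_k)  over the poles with Im z_k > 0.

Zeros of the denominator: z^2 + 35 = 0 gives z = ±sqrt(35)*I.
Upper half-plane: z = sqrt(35)*I (simple).

Each pole is a simple zero of Q(z) = z^2 + 35, so Res(f, z₀) = P(z₀)/Q'(z₀) with P(z) = 8, Q'(z) = 2*z:
  Res(f, sqrt(35)*I) = (8)/(2*sqrt(35)*I) = -4*sqrt(35)*I/35

∫_{-∞}^{∞} f(x) dx = 2πi · (-4*sqrt(35)*I/35) = 8*sqrt(35)*pi/35

Final answer: 8*sqrt(35)*pi/35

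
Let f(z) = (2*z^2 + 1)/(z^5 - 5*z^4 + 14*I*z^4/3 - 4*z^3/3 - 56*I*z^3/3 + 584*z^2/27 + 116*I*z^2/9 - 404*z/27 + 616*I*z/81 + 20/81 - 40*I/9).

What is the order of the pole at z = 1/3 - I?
Factor the denominator:
  z^5 - 5*z^4 + 14*I*z^4/3 - 4*z^3/3 - 56*I*z^3/3 + 584*z^2/27 + 116*I*z^2/9 - 404*z/27 + 616*I*z/81 + 20/81 - 40*I/9 = (z - 1/3 + I)^3*(z - 3 + I)*(z - 1 + 2*I/3)

The numerator P(z) = 2*z^2 + 1 has P(1/3 - I) = -7/9 - 4*I/3 ≠ 0, so no factor of (z - 1/3 + I) cancels.
Near z = 1/3 - I we can therefore write f(z) = g(z)/(z - 1/3 + I)^3 with g analytic at 1/3 - I and g(1/3 - I) ≠ 0 (g is the numerator divided by the remaining denominator factors).

Hence z = 1/3 - I is a pole of order 3.

Final answer: 3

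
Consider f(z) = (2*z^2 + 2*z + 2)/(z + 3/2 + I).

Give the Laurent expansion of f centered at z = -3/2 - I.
Put w = z - (-3/2 - I), i.e. z = w - 3/2 - I. The denominator is w, so it suffices to rewrite the numerator in powers of w.

P(z) = 2*z^2 + 2*z + 2
P(w - 3/2 - I) = 3/2 + 4*I + (-4 - 4*I)*w + 2*w^2

Dividing each term by w:
  f = (3/2 + 4*I)/w - 4 - 4*I + 2*w

Substituting back w = z + 3/2 + I:
  f(z) = (3/2 + 4*I)/(z + 3/2 + I) - 4 - 4*I + 2*(z + 3/2 + I)

The series is finite because the numerator is a polynomial; the negative powers form the principal part, and the coefficient of 1/(z + 3/2 + I) gives Res(f, -3/2 - I) = 3/2 + 4*I.

Final answer: (3/2 + 4*I)/(z + 3/2 + I) - 4 - 4*I + 2*(z + 3/2 + I)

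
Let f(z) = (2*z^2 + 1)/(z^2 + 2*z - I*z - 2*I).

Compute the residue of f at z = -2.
Write f(z) = P(z)/Q(z) with P(z) = 2*z^2 + 1 and Q(z) = z^2 + 2*z - I*z - 2*I.
The denominator factors as Q(z) = (z - I)*(z + 2), so z = -2 is a simple zero of Q and P is analytic there; z = -2 is therefore a simple pole and
  Res(f, z₀) = P(z₀)/Q'(z₀).

Q'(z) = 2*z + 2 - I, so Q'(-2) = -2 - I.
P(-2) = 9.

Res(f, -2) = (9)/(-2 - I) = -18/5 + 9*I/5

Final answer: -18/5 + 9*I/5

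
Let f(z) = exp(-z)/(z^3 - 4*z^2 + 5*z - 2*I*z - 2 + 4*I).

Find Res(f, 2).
Write f(z) = P(z)/Q(z) with P(z) = exp(-z) and Q(z) = z^3 - 4*z^2 + 5*z - 2*I*z - 2 + 4*I.
The denominator factors as Q(z) = (z - 2 - I)*(z - 2)*(z + I), so z = 2 is a simple zero of Q and P is analytic there; z = 2 is therefore a simple pole and
  Res(f, z₀) = P(z₀)/Q'(z₀).

Q'(z) = 3*z^2 - 8*z + 5 - 2*I, so Q'(2) = 1 - 2*I.
P(2) = exp(-2).

Res(f, 2) = (exp(-2))/(1 - 2*I) = (1/5 + 2*I/5)*exp(-2)

Final answer: (1/5 + 2*I/5)*exp(-2)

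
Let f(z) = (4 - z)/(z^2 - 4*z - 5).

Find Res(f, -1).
-5/6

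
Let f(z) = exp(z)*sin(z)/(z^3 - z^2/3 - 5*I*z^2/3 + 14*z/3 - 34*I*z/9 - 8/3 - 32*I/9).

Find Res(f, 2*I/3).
Write f(z) = P(z)/Q(z) with P(z) = exp(z)*sin(z) and Q(z) = z^3 - z^2/3 - 5*I*z^2/3 + 14*z/3 - 34*I*z/9 - 8/3 - 32*I/9.
The denominator factors as Q(z) = (z - 2*I/3)*(z + 2/3 + 2*I)*(z - 1 - 3*I), so z = 2*I/3 is a simple zero of Q and P is analytic there; z = 2*I/3 is therefore a simple pole and
  Res(f, z₀) = P(z₀)/Q'(z₀).

Q'(z) = 3*z^2 - 2*z/3 - 10*I*z/3 + 14/3 - 34*I/9, so Q'(2*I/3) = 50/9 - 38*I/9.
P(2*I/3) = I*exp(2*I/3)*sinh(2/3).

Res(f, 2*I/3) = (I*exp(2*I/3)*sinh(2/3))/(50/9 - 38*I/9) = (-171/1972 + 225*I/1972)*exp(2*I/3)*sinh(2/3)

Final answer: (-171/1972 + 225*I/1972)*exp(2*I/3)*sinh(2/3)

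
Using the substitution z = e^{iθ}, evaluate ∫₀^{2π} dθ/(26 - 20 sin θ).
Call the integral J. The integrand is 2π-periodic and we integrate over a full period, so shifting θ does not change the value (θ → θ + π/2 turns sin θ into cos θ; θ → θ + π flips the sign of the trig term). Hence
  J = ∫₀^{2π} dθ/(26 + 20 cos θ).
Put z = e^{iθ}: then cos θ = (z + 1/z)/2, dθ = dz/(iz), and z runs once counterclockwise around |z| = 1:
  J = ∮_{|z|=1} 1/(26 + 20*(z + 1/z)/2) · dz/(iz) = (2/i) ∮_{|z|=1} dz/(20*z^2 + 52*z + 20).
The roots of 20*z^2 + 52*z + 20 are z = (-26 ± sqrt(26^2 - 20^2))/20, with sqrt(276) = 2*sqrt(69); their product is 1, so only z₊ = -13/10 + sqrt(69)/10 lies inside the unit circle (z₋ = -13/10 - sqrt(69)/10 lies outside).
z₊ is a simple zero of q(z) = 20*z^2 + 52*z + 20, so Res(1/q, z₊) = 1/q'(z₊) with q'(z) = 40*z + 52; and q'(z₊) = 20*(z₊ - z₋) = 4*sqrt(69).
Therefore J = (2/i) · 2πi · 1/(4*sqrt(69)) = 2*pi/(2*sqrt(69)) = sqrt(69)*pi/69

Final answer: sqrt(69)*pi/69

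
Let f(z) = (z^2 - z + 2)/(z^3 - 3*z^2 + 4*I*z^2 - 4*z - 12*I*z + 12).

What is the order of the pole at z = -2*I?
Factor the denominator:
  z^3 - 3*z^2 + 4*I*z^2 - 4*z - 12*I*z + 12 = (z + 2*I)^2*(z - 3)

The numerator P(z) = z^2 - z + 2 has P(-2*I) = -2 + 2*I ≠ 0, so no factor of (z + 2*I) cancels.
Near z = -2*I we can therefore write f(z) = g(z)/(z + 2*I)^2 with g analytic at -2*I and g(-2*I) ≠ 0 (g is the numerator divided by the remaining denominator factors).

Hence z = -2*I is a pole of order 2.

Final answer: 2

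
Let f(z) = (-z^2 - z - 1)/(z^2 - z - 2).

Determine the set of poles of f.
The singularities of f are the zeros of the denominator. Factoring,
  z^2 - z - 2 = (z + 1)*(z - 2)
so the candidates are z = -1, z = 2.

Check the numerator P(z) = -z^2 - z - 1 at each one:
  P(-1) = -1 ≠ 0, so z = -1 is a (simple) pole.
  P(2) = -7 ≠ 0, so z = 2 is a (simple) pole.

Poles of f: {-1, 2}

Final answer: {-1, 2}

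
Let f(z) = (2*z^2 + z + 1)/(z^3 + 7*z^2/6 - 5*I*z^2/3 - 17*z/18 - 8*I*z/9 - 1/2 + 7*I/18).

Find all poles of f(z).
{-1 + I, -2/3 + I/3, 1/2 + I/3}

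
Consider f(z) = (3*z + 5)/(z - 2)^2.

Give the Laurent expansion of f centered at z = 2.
11/(z - 2)^2 + 3/(z - 2)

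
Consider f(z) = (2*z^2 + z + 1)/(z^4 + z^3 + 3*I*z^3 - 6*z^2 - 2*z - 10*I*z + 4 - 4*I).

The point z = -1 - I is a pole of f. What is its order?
3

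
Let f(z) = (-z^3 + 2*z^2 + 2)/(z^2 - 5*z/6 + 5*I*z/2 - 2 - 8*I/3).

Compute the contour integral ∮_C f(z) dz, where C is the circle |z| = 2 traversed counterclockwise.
By the residue theorem, ∮_C f(z) dz = 2πi · (sum of the residues of f at the poles inside |z| = 2).

The denominator factors as (z + 2/3 + 2*I)*(z - 3/2 + I/2), so the singularities of f are simple poles at z = -2/3 - 2*I, z = 3/2 - I/2.
  |-2/3 - 2*I|² = 40/9 > 4 = 2², so this pole is outside the contour.
  |3/2 - I/2|² = 5/2 < 4 = 2², so this pole is inside the contour.

With P(z) = -z^3 + 2*z^2 + 2 and Q(z) = z^2 - 5*z/6 + 5*I*z/2 - 2 - 8*I/3, each pole is simple, so Res(f, z₀) = P(z₀)/Q'(z₀) with Q'(z) = 2*z - 5/6 + 5*I/2.
  Res(f, 3/2 - I/2) = P(3/2 - I/2)/Q'(3/2 - I/2) = (15/4 + I/4)/(13/6 + 3*I/2) = 153/125 - 183*I/250

∮_C f(z) dz = 2πi · (153/125 - 183*I/250) = pi*(183/125 + 306*I/125)

Final answer: pi*(183/125 + 306*I/125)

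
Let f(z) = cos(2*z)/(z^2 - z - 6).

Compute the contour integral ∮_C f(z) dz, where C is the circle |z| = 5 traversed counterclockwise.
By the residue theorem, ∮_C f(z) dz = 2πi · (sum of the residues of f at the poles inside |z| = 5).

The denominator factors as (z - 3)*(z + 2), so the singularities of f are simple poles at z = 3, z = -2.
  |3|² = 9 < 25 = 5², so this pole is inside the contour.
  |-2|² = 4 < 25 = 5², so this pole is inside the contour.

With P(z) = cos(2*z) and Q(z) = z^2 - z - 6, each pole is simple, so Res(f, z₀) = P(z₀)/Q'(z₀) with Q'(z) = 2*z - 1.
  Res(f, 3) = P(3)/Q'(3) = (cos(6))/(5) = cos(6)/5
  Res(f, -2) = P(-2)/Q'(-2) = (cos(4))/(-5) = -cos(4)/5

Sum of residues inside C: -cos(4)/5 + cos(6)/5
∮_C f(z) dz = 2πi · (-cos(4)/5 + cos(6)/5) = -2*I*pi*cos(4)/5 + 2*I*pi*cos(6)/5

Final answer: -2*I*pi*cos(4)/5 + 2*I*pi*cos(6)/5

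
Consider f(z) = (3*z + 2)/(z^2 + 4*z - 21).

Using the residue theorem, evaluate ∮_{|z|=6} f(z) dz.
11*I*pi/5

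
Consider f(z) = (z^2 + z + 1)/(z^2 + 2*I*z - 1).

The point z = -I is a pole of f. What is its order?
Factor the denominator:
  z^2 + 2*I*z - 1 = (z + I)^2

The numerator P(z) = z^2 + z + 1 has P(-I) = -I ≠ 0, so no factor of (z + I) cancels.
Near z = -I we can therefore write f(z) = g(z)/(z + I)^2 with g analytic at -I and g(-I) ≠ 0 (g is just the numerator).

Hence z = -I is a pole of order 2.

Final answer: 2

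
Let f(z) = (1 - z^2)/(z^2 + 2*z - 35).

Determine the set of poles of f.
The singularities of f are the zeros of the denominator. Factoring,
  z^2 + 2*z - 35 = (z + 7)*(z - 5)
so the candidates are z = -7, z = 5.

Check the numerator P(z) = 1 - z^2 at each one:
  P(-7) = -48 ≠ 0, so z = -7 is a (simple) pole.
  P(5) = -24 ≠ 0, so z = 5 is a (simple) pole.

Poles of f: {-7, 5}

Final answer: {-7, 5}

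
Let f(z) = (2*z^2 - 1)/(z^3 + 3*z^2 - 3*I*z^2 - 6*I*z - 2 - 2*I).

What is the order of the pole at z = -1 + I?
Factor the denominator:
  z^3 + 3*z^2 - 3*I*z^2 - 6*I*z - 2 - 2*I = (z + 1 - I)^3

The numerator P(z) = 2*z^2 - 1 has P(-1 + I) = -1 - 4*I ≠ 0, so no factor of (z + 1 - I) cancels.
Near z = -1 + I we can therefore write f(z) = g(z)/(z + 1 - I)^3 with g analytic at -1 + I and g(-1 + I) ≠ 0 (g is just the numerator).

Hence z = -1 + I is a pole of order 3.

Final answer: 3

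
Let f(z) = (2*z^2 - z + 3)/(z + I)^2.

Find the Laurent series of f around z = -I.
Put w = z - (-I), i.e. z = w - I. The denominator is w^2, so it suffices to rewrite the numerator in powers of w.

P(z) = 2*z^2 - z + 3
P(w - I) = 1 + I + (-1 - 4*I)*w + 2*w^2

Dividing each term by w^2:
  f = (1 + I)/w^2 + (-1 - 4*I)/w + 2

Substituting back w = z + I:
  f(z) = (1 + I)/(z + I)^2 + (-1 - 4*I)/(z + I) + 2

The series is finite because the numerator is a polynomial; the negative powers form the principal part, and the coefficient of 1/(z + I) gives Res(f, -I) = -1 - 4*I.

Final answer: (1 + I)/(z + I)^2 + (-1 - 4*I)/(z + I) + 2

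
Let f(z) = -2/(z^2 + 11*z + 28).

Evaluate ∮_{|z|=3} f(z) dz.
By the residue theorem, ∮_C f(z) dz = 2πi · (sum of the residues of f at the poles inside |z| = 3).

The denominator factors as (z + 7)*(z + 4), so the singularities of f are simple poles at z = -7, z = -4.
  |-7|² = 49 > 9 = 3², so this pole is outside the contour.
  |-4|² = 16 > 9 = 3², so this pole is outside the contour.

No pole lies inside the contour, so f is analytic on and inside C and the integral is 0 (Cauchy's theorem).

Final answer: 0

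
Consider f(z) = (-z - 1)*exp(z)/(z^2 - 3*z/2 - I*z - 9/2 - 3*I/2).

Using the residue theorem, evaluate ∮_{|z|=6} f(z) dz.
By the residue theorem, ∮_C f(z) dz = 2πi · (sum of the residues of f at the poles inside |z| = 6).

The denominator factors as (z + 3/2)*(z - 3 - I), so the singularities of f are simple poles at z = -3/2, z = 3 + I.
  |-3/2|² = 9/4 < 36 = 6², so this pole is inside the contour.
  |3 + I|² = 10 < 36 = 6², so this pole is inside the contour.

With P(z) = (-z - 1)*exp(z) and Q(z) = z^2 - 3*z/2 - I*z - 9/2 - 3*I/2, each pole is simple, so Res(f, z₀) = P(z₀)/Q'(z₀) with Q'(z) = 2*z - 3/2 - I.
  Res(f, -3/2) = P(-3/2)/Q'(-3/2) = (exp(-3/2)/2)/(-9/2 - I) = (-9/85 + 2*I/85)*exp(-3/2)
  Res(f, 3 + I) = P(3 + I)/Q'(3 + I) = ((-4 - I)*exp(3 + I))/(9/2 + I) = (-76/85 - 2*I/85)*exp(3 + I)

Sum of residues inside C: (-76/85 - 2*I/85)*exp(3 + I) + (-9/85 + 2*I/85)*exp(-3/2)
∮_C f(z) dz = 2πi · ((-76/85 - 2*I/85)*exp(3 + I) + (-9/85 + 2*I/85)*exp(-3/2)) = pi*(4/85 - 152*I/85)*exp(3 + I) + pi*(-4/85 - 18*I/85)*exp(-3/2)

Final answer: pi*(4/85 - 152*I/85)*exp(3 + I) + pi*(-4/85 - 18*I/85)*exp(-3/2)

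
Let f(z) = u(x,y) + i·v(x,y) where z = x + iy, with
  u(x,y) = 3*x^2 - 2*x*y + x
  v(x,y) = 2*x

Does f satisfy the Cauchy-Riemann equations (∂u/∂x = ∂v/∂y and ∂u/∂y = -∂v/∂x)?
∂u/∂x = 6*x - 2*y + 1
∂v/∂y = 0
∂u/∂y = -2*x
∂v/∂x = 2
∂u/∂x ≠ ∂v/∂y and ∂u/∂y ≠ -∂v/∂x; the Cauchy-Riemann equations are not satisfied, so f is not analytic.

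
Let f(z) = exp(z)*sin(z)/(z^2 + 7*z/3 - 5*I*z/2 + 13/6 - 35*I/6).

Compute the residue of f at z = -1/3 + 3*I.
(-60/541 + 126*I/541)*exp(-1/3 + 3*I)*sin(1/3 - 3*I)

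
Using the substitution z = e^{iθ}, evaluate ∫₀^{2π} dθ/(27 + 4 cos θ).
Let J = ∫₀^{2π} dθ/(27 + 4 cos θ).
Put z = e^{iθ}: then cos θ = (z + 1/z)/2, dθ = dz/(iz), and z runs once counterclockwise around |z| = 1:
  J = ∮_{|z|=1} 1/(27 + 4*(z + 1/z)/2) · dz/(iz) = (2/i) ∮_{|z|=1} dz/(4*z^2 + 54*z + 4).
The roots of 4*z^2 + 54*z + 4 are z = (-27 ± sqrt(27^2 - 4^2))/4, with sqrt(713) = sqrt(713); their product is 1, so only z₊ = -27/4 + sqrt(713)/4 lies inside the unit circle (z₋ = -27/4 - sqrt(713)/4 lies outside).
z₊ is a simple zero of q(z) = 4*z^2 + 54*z + 4, so Res(1/q, z₊) = 1/q'(z₊) with q'(z) = 8*z + 54; and q'(z₊) = 4*(z₊ - z₋) = 2*sqrt(713).
Therefore J = (2/i) · 2πi · 1/(2*sqrt(713)) = 2*pi/(sqrt(713)) = 2*sqrt(713)*pi/713

Final answer: 2*sqrt(713)*pi/713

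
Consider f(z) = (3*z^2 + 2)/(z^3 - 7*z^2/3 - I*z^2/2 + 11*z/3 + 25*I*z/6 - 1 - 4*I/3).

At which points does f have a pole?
The singularities of f are the zeros of the denominator. Factoring,
  z^3 - 7*z^2/3 - I*z^2/2 + 11*z/3 + 25*I*z/6 - 1 - 4*I/3 = (z - 2 + 3*I/2)*(z - 1/3)*(z - 2*I)
so the candidates are z = 2 - 3*I/2, z = 1/3, z = 2*I.

Check the numerator P(z) = 3*z^2 + 2 at each one:
  P(2 - 3*I/2) = 29/4 - 18*I ≠ 0, so z = 2 - 3*I/2 is a (simple) pole.
  P(1/3) = 7/3 ≠ 0, so z = 1/3 is a (simple) pole.
  P(2*I) = -10 ≠ 0, so z = 2*I is a (simple) pole.

Poles of f: {2*I, 1/3, 2 - 3*I/2}

Final answer: {2*I, 1/3, 2 - 3*I/2}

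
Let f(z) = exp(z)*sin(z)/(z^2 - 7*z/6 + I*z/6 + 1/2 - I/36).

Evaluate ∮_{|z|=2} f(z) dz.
By the residue theorem, ∮_C f(z) dz = 2πi · (sum of the residues of f at the poles inside |z| = 2).

The denominator factors as (z - 2/3 + I/2)*(z - 1/2 - I/3), so the singularities of f are simple poles at z = 2/3 - I/2, z = 1/2 + I/3.
  |2/3 - I/2|² = 25/36 < 4 = 2², so this pole is inside the contour.
  |1/2 + I/3|² = 13/36 < 4 = 2², so this pole is inside the contour.

With P(z) = exp(z)*sin(z) and Q(z) = z^2 - 7*z/6 + I*z/6 + 1/2 - I/36, each pole is simple, so Res(f, z₀) = P(z₀)/Q'(z₀) with Q'(z) = 2*z - 7/6 + I/6.
  Res(f, 2/3 - I/2) = P(2/3 - I/2)/Q'(2/3 - I/2) = (exp(2/3 - I/2)*sin(2/3 - I/2))/(1/6 - 5*I/6) = (3/13 + 15*I/13)*exp(2/3 - I/2)*sin(2/3 - I/2)
  Res(f, 1/2 + I/3) = P(1/2 + I/3)/Q'(1/2 + I/3) = (exp(1/2 + I/3)*sin(1/2 + I/3))/(-1/6 + 5*I/6) = (-3/13 - 15*I/13)*exp(1/2 + I/3)*sin(1/2 + I/3)

Sum of residues inside C: (-3/13 - 15*I/13)*exp(1/2 + I/3)*sin(1/2 + I/3) + (3/13 + 15*I/13)*exp(2/3 - I/2)*sin(2/3 - I/2)
∮_C f(z) dz = 2πi · ((-3/13 - 15*I/13)*exp(1/2 + I/3)*sin(1/2 + I/3) + (3/13 + 15*I/13)*exp(2/3 - I/2)*sin(2/3 - I/2)) = pi*(30/13 - 6*I/13)*exp(1/2 + I/3)*sin(1/2 + I/3) + pi*(-30/13 + 6*I/13)*exp(2/3 - I/2)*sin(2/3 - I/2)

Final answer: pi*(30/13 - 6*I/13)*exp(1/2 + I/3)*sin(1/2 + I/3) + pi*(-30/13 + 6*I/13)*exp(2/3 - I/2)*sin(2/3 - I/2)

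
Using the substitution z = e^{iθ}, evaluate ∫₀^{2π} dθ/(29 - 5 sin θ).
Call the integral J. The integrand is 2π-periodic and we integrate over a full period, so shifting θ does not change the value (θ → θ + π/2 turns sin θ into cos θ; θ → θ + π flips the sign of the trig term). Hence
  J = ∫₀^{2π} dθ/(29 + 5 cos θ).
Put z = e^{iθ}: then cos θ = (z + 1/z)/2, dθ = dz/(iz), and z runs once counterclockwise around |z| = 1:
  J = ∮_{|z|=1} 1/(29 + 5*(z + 1/z)/2) · dz/(iz) = (2/i) ∮_{|z|=1} dz/(5*z^2 + 58*z + 5).
The roots of 5*z^2 + 58*z + 5 are z = (-29 ± sqrt(29^2 - 5^2))/5, with sqrt(816) = 4*sqrt(51); their product is 1, so only z₊ = -29/5 + 4*sqrt(51)/5 lies inside the unit circle (z₋ = -29/5 - 4*sqrt(51)/5 lies outside).
z₊ is a simple zero of q(z) = 5*z^2 + 58*z + 5, so Res(1/q, z₊) = 1/q'(z₊) with q'(z) = 10*z + 58; and q'(z₊) = 5*(z₊ - z₋) = 8*sqrt(51).
Therefore J = (2/i) · 2πi · 1/(8*sqrt(51)) = 2*pi/(4*sqrt(51)) = sqrt(51)*pi/102

Final answer: sqrt(51)*pi/102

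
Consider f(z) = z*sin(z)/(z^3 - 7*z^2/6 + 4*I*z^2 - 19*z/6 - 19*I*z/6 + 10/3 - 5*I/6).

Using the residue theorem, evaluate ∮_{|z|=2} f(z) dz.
By the residue theorem, ∮_C f(z) dz = 2πi · (sum of the residues of f at the poles inside |z| = 2).

The denominator factors as (z - 1)*(z + 1/2 + I)*(z - 2/3 + 3*I), so the singularities of f are simple poles at z = 1, z = -1/2 - I, z = 2/3 - 3*I.
  |1|² = 1 < 4 = 2², so this pole is inside the contour.
  |-1/2 - I|² = 5/4 < 4 = 2², so this pole is inside the contour.
  |2/3 - 3*I|² = 85/9 > 4 = 2², so this pole is outside the contour.

With P(z) = z*sin(z) and Q(z) = z^3 - 7*z^2/6 + 4*I*z^2 - 19*z/6 - 19*I*z/6 + 10/3 - 5*I/6, each pole is simple, so Res(f, z₀) = P(z₀)/Q'(z₀) with Q'(z) = 3*z^2 - 7*z/3 + 8*I*z - 19/6 - 19*I/6.
  Res(f, 1) = P(1)/Q'(1) = (sin(1))/(-5/2 + 29*I/6) = (-45/533 - 87*I/533)*sin(1)
  Res(f, -1/2 - I) = P(-1/2 - I)/Q'(-1/2 - I) = ((1/2 + I)*sin(1/2 + I))/(15/4 - 11*I/6) = (6/2509 + 672*I/2509)*sin(1/2 + I)

Sum of residues inside C: (-45/533 - 87*I/533)*sin(1) + (6/2509 + 672*I/2509)*sin(1/2 + I)
∮_C f(z) dz = 2πi · ((-45/533 - 87*I/533)*sin(1) + (6/2509 + 672*I/2509)*sin(1/2 + I)) = pi*(-1344/2509 + 12*I/2509)*sin(1/2 + I) + pi*(174/533 - 90*I/533)*sin(1)

Final answer: pi*(-1344/2509 + 12*I/2509)*sin(1/2 + I) + pi*(174/533 - 90*I/533)*sin(1)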